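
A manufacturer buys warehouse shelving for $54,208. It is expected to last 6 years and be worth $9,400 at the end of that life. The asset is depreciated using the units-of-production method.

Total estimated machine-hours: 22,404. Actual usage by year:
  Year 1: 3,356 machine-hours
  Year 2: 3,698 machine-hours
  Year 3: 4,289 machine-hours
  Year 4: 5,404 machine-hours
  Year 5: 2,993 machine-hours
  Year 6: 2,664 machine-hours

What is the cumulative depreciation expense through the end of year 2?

$14,108

Depreciable base = $54,208 − $9,400 = $44,808.
Rate = $44,808 / 22,404 machine-hours = $2 per machine-hour.
Year 1: 3,356 × $2 = $6,712. Book value $47,496.
Year 2: 3,698 × $2 = $7,396. Book value $40,100.
Accumulated through year 2 = $54,208 − $40,100 = $14,108.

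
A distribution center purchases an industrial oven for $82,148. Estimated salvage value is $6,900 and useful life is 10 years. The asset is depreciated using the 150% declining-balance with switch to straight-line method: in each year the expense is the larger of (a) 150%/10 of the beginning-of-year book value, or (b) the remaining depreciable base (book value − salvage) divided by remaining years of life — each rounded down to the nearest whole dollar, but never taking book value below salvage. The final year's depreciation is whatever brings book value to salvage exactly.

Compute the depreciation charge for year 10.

Depreciable base = $82,148 − $6,900 = $75,248.
Year 1: DB = ⌊$82,148 × 150%/10⌋ = $12,322; SL = ⌊$75,248/10⌋ = $7,524 → take DB $12,322. Book value $69,826.
Year 2: DB = ⌊$69,826 × 150%/10⌋ = $10,473; SL = ⌊$62,926/9⌋ = $6,991 → take DB $10,473. Book value $59,353.
Year 3: DB = ⌊$59,353 × 150%/10⌋ = $8,902; SL = ⌊$52,453/8⌋ = $6,556 → take DB $8,902. Book value $50,451.
Year 4: DB = ⌊$50,451 × 150%/10⌋ = $7,567; SL = ⌊$43,551/7⌋ = $6,221 → take DB $7,567. Book value $42,884.
Year 5: DB = ⌊$42,884 × 150%/10⌋ = $6,432; SL = ⌊$35,984/6⌋ = $5,997 → take DB $6,432. Book value $36,452.
Year 6: DB = ⌊$36,452 × 150%/10⌋ = $5,467; SL = ⌊$29,552/5⌋ = $5,910 → take SL $5,910. Book value $30,542.
Year 7: DB = ⌊$30,542 × 150%/10⌋ = $4,581; SL = ⌊$23,642/4⌋ = $5,910 → take SL $5,910. Book value $24,632.
Year 8: DB = ⌊$24,632 × 150%/10⌋ = $3,694; SL = ⌊$17,732/3⌋ = $5,910 → take SL $5,910. Book value $18,722.
Year 9: DB = ⌊$18,722 × 150%/10⌋ = $2,808; SL = ⌊$11,822/2⌋ = $5,911 → take SL $5,911. Book value $12,811.
Year 10 (final): $12,811 − $6,900 = $5,911. Book value $6,900.

$5,911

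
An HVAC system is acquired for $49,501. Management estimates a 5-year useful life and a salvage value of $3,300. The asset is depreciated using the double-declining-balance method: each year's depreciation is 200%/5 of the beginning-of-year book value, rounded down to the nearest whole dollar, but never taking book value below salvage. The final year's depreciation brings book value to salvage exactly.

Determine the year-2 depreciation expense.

$11,880

Depreciable base = $49,501 − $3,300 = $46,201.
Year 1: ⌊$49,501 × 200%/5⌋ = $19,800. Book value $29,701.
Year 2: ⌊$29,701 × 200%/5⌋ = $11,880. Book value $17,821.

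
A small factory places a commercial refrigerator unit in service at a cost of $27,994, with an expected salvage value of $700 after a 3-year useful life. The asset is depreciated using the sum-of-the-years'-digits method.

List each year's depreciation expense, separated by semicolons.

$13,647; $9,098; $4,549

Depreciable base = $27,994 − $700 = $27,294.
Sum of the years' digits = 3+2+1 = 6.
Year 1: $27,294 × 3/6 = $13,647. Book value $14,347.
Year 2: $27,294 × 2/6 = $9,098. Book value $5,249.
Year 3: $27,294 × 1/6 = $4,549. Book value $700.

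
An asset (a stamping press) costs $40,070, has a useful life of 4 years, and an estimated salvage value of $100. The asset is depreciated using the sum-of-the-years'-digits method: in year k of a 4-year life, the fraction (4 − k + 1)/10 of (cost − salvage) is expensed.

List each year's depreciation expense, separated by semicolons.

Depreciable base = $40,070 − $100 = $39,970.
Sum of the years' digits = 4+3+2+1 = 10.
Year 1: $39,970 × 4/10 = $15,988. Book value $24,082.
Year 2: $39,970 × 3/10 = $11,991. Book value $12,091.
Year 3: $39,970 × 2/10 = $7,994. Book value $4,097.
Year 4: $39,970 × 1/10 = $3,997. Book value $100.

$15,988; $11,991; $7,994; $3,997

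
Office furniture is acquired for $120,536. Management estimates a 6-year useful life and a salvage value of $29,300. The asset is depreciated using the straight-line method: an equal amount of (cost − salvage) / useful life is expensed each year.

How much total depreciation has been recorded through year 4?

$60,824

Depreciable base = $120,536 − $29,300 = $91,236.
Annual expense = $91,236 / 6 = $15,206.
End of year 1: book value $105,330.
End of year 2: book value $90,124.
End of year 3: book value $74,918.
End of year 4: book value $59,712.
Accumulated through year 4 = $120,536 − $59,712 = $60,824.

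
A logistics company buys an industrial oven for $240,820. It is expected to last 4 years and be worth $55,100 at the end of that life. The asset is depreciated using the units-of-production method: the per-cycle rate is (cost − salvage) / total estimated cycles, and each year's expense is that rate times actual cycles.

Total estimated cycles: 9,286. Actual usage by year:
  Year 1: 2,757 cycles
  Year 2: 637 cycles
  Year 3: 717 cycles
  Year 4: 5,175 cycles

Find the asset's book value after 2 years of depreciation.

Depreciable base = $240,820 − $55,100 = $185,720.
Rate = $185,720 / 9,286 cycles = $20 per cycle.
Year 1: 2,757 × $20 = $55,140. Book value $185,680.
Year 2: 637 × $20 = $12,740. Book value $172,940.

$172,940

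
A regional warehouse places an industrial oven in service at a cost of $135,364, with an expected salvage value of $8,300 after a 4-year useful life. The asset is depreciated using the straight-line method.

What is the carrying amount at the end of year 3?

Depreciable base = $135,364 − $8,300 = $127,064.
Annual expense = $127,064 / 4 = $31,766.
End of year 1: book value $103,598.
End of year 2: book value $71,832.
End of year 3: book value $40,066.

$40,066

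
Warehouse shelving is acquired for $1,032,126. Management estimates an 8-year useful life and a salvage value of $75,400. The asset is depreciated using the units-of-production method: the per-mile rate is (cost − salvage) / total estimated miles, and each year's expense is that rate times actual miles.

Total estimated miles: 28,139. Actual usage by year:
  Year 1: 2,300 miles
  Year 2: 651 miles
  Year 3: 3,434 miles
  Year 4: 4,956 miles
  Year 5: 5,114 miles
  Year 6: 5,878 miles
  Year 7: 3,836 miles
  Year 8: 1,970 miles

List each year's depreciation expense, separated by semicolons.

Depreciable base = $1,032,126 − $75,400 = $956,726.
Rate = $956,726 / 28,139 miles = $34 per mile.
Year 1: 2,300 × $34 = $78,200. Book value $953,926.
Year 2: 651 × $34 = $22,134. Book value $931,792.
Year 3: 3,434 × $34 = $116,756. Book value $815,036.
Year 4: 4,956 × $34 = $168,504. Book value $646,532.
Year 5: 5,114 × $34 = $173,876. Book value $472,656.
Year 6: 5,878 × $34 = $199,852. Book value $272,804.
Year 7: 3,836 × $34 = $130,424. Book value $142,380.
Year 8: 1,970 × $34 = $66,980. Book value $75,400.

$78,200; $22,134; $116,756; $168,504; $173,876; $199,852; $130,424; $66,980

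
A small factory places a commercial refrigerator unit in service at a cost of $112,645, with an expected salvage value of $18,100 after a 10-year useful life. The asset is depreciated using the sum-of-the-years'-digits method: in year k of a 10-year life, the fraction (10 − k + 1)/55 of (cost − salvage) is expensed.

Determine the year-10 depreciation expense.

$1,719

Depreciable base = $112,645 − $18,100 = $94,545.
Sum of the years' digits = 10+9+8+7+6+5+4+3+2+1 = 55.
Year 1: $94,545 × 10/55 = $17,190. Book value $95,455.
Year 2: $94,545 × 9/55 = $15,471. Book value $79,984.
Year 3: $94,545 × 8/55 = $13,752. Book value $66,232.
Year 4: $94,545 × 7/55 = $12,033. Book value $54,199.
Year 5: $94,545 × 6/55 = $10,314. Book value $43,885.
Year 6: $94,545 × 5/55 = $8,595. Book value $35,290.
Year 7: $94,545 × 4/55 = $6,876. Book value $28,414.
Year 8: $94,545 × 3/55 = $5,157. Book value $23,257.
Year 9: $94,545 × 2/55 = $3,438. Book value $19,819.
Year 10: $94,545 × 1/55 = $1,719. Book value $18,100.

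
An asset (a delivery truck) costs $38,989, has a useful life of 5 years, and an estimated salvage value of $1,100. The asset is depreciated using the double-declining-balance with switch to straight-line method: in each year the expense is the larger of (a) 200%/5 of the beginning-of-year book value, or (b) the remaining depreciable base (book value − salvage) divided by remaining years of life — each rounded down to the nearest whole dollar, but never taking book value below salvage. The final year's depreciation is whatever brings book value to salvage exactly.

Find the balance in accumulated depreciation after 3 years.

Depreciable base = $38,989 − $1,100 = $37,889.
Year 1: DB = ⌊$38,989 × 200%/5⌋ = $15,595; SL = ⌊$37,889/5⌋ = $7,577 → take DB $15,595. Book value $23,394.
Year 2: DB = ⌊$23,394 × 200%/5⌋ = $9,357; SL = ⌊$22,294/4⌋ = $5,573 → take DB $9,357. Book value $14,037.
Year 3: DB = ⌊$14,037 × 200%/5⌋ = $5,614; SL = ⌊$12,937/3⌋ = $4,312 → take DB $5,614. Book value $8,423.
Accumulated through year 3 = $38,989 − $8,423 = $30,566.

$30,566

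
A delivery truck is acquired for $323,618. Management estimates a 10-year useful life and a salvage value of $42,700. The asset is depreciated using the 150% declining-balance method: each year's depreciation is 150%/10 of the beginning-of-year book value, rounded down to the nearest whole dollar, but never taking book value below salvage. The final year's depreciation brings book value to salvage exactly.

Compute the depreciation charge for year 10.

Depreciable base = $323,618 − $42,700 = $280,918.
Year 1: ⌊$323,618 × 150%/10⌋ = $48,542. Book value $275,076.
Year 2: ⌊$275,076 × 150%/10⌋ = $41,261. Book value $233,815.
Year 3: ⌊$233,815 × 150%/10⌋ = $35,072. Book value $198,743.
Year 4: ⌊$198,743 × 150%/10⌋ = $29,811. Book value $168,932.
Year 5: ⌊$168,932 × 150%/10⌋ = $25,339. Book value $143,593.
Year 6: ⌊$143,593 × 150%/10⌋ = $21,538. Book value $122,055.
Year 7: ⌊$122,055 × 150%/10⌋ = $18,308. Book value $103,747.
Year 8: ⌊$103,747 × 150%/10⌋ = $15,562. Book value $88,185.
Year 9: ⌊$88,185 × 150%/10⌋ = $13,227. Book value $74,958.
Year 10 (final): $74,958 − $42,700 = $32,258. Book value $42,700.

$32,258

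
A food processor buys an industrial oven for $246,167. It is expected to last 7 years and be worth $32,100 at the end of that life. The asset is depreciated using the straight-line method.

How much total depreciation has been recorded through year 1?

$30,581

Depreciable base = $246,167 − $32,100 = $214,067.
Annual expense = $214,067 / 7 = $30,581.
End of year 1: book value $215,586.
Accumulated through year 1 = $246,167 − $215,586 = $30,581.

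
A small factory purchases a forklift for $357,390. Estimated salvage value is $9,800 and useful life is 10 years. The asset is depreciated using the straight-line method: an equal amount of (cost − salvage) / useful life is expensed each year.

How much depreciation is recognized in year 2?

Depreciable base = $357,390 − $9,800 = $347,590.
Annual expense = $347,590 / 10 = $34,759.

$34,759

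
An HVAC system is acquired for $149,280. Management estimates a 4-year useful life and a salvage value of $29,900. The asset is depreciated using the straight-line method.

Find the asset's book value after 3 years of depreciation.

$59,745

Depreciable base = $149,280 − $29,900 = $119,380.
Annual expense = $119,380 / 4 = $29,845.
End of year 1: book value $119,435.
End of year 2: book value $89,590.
End of year 3: book value $59,745.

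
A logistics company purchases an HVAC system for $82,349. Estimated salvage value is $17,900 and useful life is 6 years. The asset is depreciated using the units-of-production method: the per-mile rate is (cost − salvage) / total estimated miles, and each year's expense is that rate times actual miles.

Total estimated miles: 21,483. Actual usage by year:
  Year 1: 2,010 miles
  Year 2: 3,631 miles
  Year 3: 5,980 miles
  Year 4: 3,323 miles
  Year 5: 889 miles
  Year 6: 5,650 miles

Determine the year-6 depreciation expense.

Depreciable base = $82,349 − $17,900 = $64,449.
Rate = $64,449 / 21,483 miles = $3 per mile.
Year 1: 2,010 × $3 = $6,030. Book value $76,319.
Year 2: 3,631 × $3 = $10,893. Book value $65,426.
Year 3: 5,980 × $3 = $17,940. Book value $47,486.
Year 4: 3,323 × $3 = $9,969. Book value $37,517.
Year 5: 889 × $3 = $2,667. Book value $34,850.
Year 6: 5,650 × $3 = $16,950. Book value $17,900.

$16,950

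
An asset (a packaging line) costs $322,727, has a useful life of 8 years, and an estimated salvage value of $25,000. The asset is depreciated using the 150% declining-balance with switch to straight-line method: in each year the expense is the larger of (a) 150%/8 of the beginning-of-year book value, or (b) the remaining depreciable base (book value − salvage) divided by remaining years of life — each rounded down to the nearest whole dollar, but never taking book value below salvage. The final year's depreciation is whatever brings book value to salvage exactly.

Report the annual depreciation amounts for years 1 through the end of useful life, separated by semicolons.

Depreciable base = $322,727 − $25,000 = $297,727.
Year 1: DB = ⌊$322,727 × 150%/8⌋ = $60,511; SL = ⌊$297,727/8⌋ = $37,215 → take DB $60,511. Book value $262,216.
Year 2: DB = ⌊$262,216 × 150%/8⌋ = $49,165; SL = ⌊$237,216/7⌋ = $33,888 → take DB $49,165. Book value $213,051.
Year 3: DB = ⌊$213,051 × 150%/8⌋ = $39,947; SL = ⌊$188,051/6⌋ = $31,341 → take DB $39,947. Book value $173,104.
Year 4: DB = ⌊$173,104 × 150%/8⌋ = $32,457; SL = ⌊$148,104/5⌋ = $29,620 → take DB $32,457. Book value $140,647.
Year 5: DB = ⌊$140,647 × 150%/8⌋ = $26,371; SL = ⌊$115,647/4⌋ = $28,911 → take SL $28,911. Book value $111,736.
Year 6: DB = ⌊$111,736 × 150%/8⌋ = $20,950; SL = ⌊$86,736/3⌋ = $28,912 → take SL $28,912. Book value $82,824.
Year 7: DB = ⌊$82,824 × 150%/8⌋ = $15,529; SL = ⌊$57,824/2⌋ = $28,912 → take SL $28,912. Book value $53,912.
Year 8 (final): $53,912 − $25,000 = $28,912. Book value $25,000.

$60,511; $49,165; $39,947; $32,457; $28,911; $28,912; $28,912; $28,912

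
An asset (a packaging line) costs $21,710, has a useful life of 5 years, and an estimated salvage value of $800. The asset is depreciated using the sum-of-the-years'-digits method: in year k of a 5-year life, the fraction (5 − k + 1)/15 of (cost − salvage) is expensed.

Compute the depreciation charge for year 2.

Depreciable base = $21,710 − $800 = $20,910.
Sum of the years' digits = 5+4+3+2+1 = 15.
Year 1: $20,910 × 5/15 = $6,970. Book value $14,740.
Year 2: $20,910 × 4/15 = $5,576. Book value $9,164.

$5,576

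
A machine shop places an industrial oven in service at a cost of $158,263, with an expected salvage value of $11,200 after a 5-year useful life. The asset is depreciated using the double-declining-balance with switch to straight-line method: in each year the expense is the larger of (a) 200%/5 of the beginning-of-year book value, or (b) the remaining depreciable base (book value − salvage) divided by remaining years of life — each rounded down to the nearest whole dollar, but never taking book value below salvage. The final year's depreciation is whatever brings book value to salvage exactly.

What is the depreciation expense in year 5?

$9,311

Depreciable base = $158,263 − $11,200 = $147,063.
Year 1: DB = ⌊$158,263 × 200%/5⌋ = $63,305; SL = ⌊$147,063/5⌋ = $29,412 → take DB $63,305. Book value $94,958.
Year 2: DB = ⌊$94,958 × 200%/5⌋ = $37,983; SL = ⌊$83,758/4⌋ = $20,939 → take DB $37,983. Book value $56,975.
Year 3: DB = ⌊$56,975 × 200%/5⌋ = $22,790; SL = ⌊$45,775/3⌋ = $15,258 → take DB $22,790. Book value $34,185.
Year 4: DB = ⌊$34,185 × 200%/5⌋ = $13,674; SL = ⌊$22,985/2⌋ = $11,492 → take DB $13,674. Book value $20,511.
Year 5 (final): $20,511 − $11,200 = $9,311. Book value $11,200.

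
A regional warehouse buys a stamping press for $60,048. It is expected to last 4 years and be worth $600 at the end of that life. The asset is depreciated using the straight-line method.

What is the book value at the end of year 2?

Depreciable base = $60,048 − $600 = $59,448.
Annual expense = $59,448 / 4 = $14,862.
End of year 1: book value $45,186.
End of year 2: book value $30,324.

$30,324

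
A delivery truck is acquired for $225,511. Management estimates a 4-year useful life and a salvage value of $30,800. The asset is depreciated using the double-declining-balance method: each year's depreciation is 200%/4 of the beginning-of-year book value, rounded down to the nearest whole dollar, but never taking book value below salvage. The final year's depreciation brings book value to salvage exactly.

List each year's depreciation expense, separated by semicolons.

$112,755; $56,378; $25,578; $0

Depreciable base = $225,511 − $30,800 = $194,711.
Year 1: ⌊$225,511 × 200%/4⌋ = $112,755. Book value $112,756.
Year 2: ⌊$112,756 × 200%/4⌋ = $56,378. Book value $56,378.
Year 3: ⌊$56,378 × 200%/4⌋ = $28,189, capped at $25,578. Book value $30,800.
Year 4 (final): $30,800 − $30,800 = $0. Book value $30,800.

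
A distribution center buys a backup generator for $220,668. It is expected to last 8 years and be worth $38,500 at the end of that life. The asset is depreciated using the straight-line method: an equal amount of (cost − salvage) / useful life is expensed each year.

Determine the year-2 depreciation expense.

$22,771

Depreciable base = $220,668 − $38,500 = $182,168.
Annual expense = $182,168 / 8 = $22,771.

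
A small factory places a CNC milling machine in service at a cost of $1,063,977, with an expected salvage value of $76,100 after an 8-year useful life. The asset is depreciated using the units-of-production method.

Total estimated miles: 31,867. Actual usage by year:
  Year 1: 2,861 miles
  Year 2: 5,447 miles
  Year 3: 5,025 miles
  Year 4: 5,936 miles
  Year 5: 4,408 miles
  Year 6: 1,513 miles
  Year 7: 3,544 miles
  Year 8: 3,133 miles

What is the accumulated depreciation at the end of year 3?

Depreciable base = $1,063,977 − $76,100 = $987,877.
Rate = $987,877 / 31,867 miles = $31 per mile.
Year 1: 2,861 × $31 = $88,691. Book value $975,286.
Year 2: 5,447 × $31 = $168,857. Book value $806,429.
Year 3: 5,025 × $31 = $155,775. Book value $650,654.
Accumulated through year 3 = $1,063,977 − $650,654 = $413,323.

$413,323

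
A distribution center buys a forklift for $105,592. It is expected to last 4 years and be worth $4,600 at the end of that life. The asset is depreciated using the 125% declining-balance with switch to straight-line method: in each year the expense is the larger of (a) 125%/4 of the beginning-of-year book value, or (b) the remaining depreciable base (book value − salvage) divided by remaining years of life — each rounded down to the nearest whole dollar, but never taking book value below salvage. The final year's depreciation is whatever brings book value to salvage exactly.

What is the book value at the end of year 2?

$49,910

Depreciable base = $105,592 − $4,600 = $100,992.
Year 1: DB = ⌊$105,592 × 125%/4⌋ = $32,997; SL = ⌊$100,992/4⌋ = $25,248 → take DB $32,997. Book value $72,595.
Year 2: DB = ⌊$72,595 × 125%/4⌋ = $22,685; SL = ⌊$67,995/3⌋ = $22,665 → take DB $22,685. Book value $49,910.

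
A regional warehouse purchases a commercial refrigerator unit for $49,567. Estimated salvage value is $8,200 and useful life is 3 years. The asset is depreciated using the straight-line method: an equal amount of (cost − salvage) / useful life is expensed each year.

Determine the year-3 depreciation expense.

$13,789

Depreciable base = $49,567 − $8,200 = $41,367.
Annual expense = $41,367 / 3 = $13,789.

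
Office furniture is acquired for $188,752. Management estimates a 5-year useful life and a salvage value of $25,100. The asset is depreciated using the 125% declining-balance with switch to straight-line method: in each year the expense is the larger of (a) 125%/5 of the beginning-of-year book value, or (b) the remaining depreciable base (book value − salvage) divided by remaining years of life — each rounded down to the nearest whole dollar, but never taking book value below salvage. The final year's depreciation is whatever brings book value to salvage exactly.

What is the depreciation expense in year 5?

Depreciable base = $188,752 − $25,100 = $163,652.
Year 1: DB = ⌊$188,752 × 125%/5⌋ = $47,188; SL = ⌊$163,652/5⌋ = $32,730 → take DB $47,188. Book value $141,564.
Year 2: DB = ⌊$141,564 × 125%/5⌋ = $35,391; SL = ⌊$116,464/4⌋ = $29,116 → take DB $35,391. Book value $106,173.
Year 3: DB = ⌊$106,173 × 125%/5⌋ = $26,543; SL = ⌊$81,073/3⌋ = $27,024 → take SL $27,024. Book value $79,149.
Year 4: DB = ⌊$79,149 × 125%/5⌋ = $19,787; SL = ⌊$54,049/2⌋ = $27,024 → take SL $27,024. Book value $52,125.
Year 5 (final): $52,125 − $25,100 = $27,025. Book value $25,100.

$27,025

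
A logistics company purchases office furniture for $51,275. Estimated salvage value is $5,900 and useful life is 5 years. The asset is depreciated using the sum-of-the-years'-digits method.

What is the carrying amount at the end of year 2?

$24,050

Depreciable base = $51,275 − $5,900 = $45,375.
Sum of the years' digits = 5+4+3+2+1 = 15.
Year 1: $45,375 × 5/15 = $15,125. Book value $36,150.
Year 2: $45,375 × 4/15 = $12,100. Book value $24,050.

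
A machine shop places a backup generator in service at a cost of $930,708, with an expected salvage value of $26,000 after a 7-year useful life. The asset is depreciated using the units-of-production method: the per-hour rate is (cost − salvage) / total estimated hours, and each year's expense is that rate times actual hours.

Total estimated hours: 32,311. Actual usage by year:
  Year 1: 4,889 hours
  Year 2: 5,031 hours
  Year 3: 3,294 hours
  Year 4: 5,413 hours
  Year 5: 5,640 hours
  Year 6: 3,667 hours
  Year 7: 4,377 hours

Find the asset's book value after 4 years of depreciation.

$409,152

Depreciable base = $930,708 − $26,000 = $904,708.
Rate = $904,708 / 32,311 hours = $28 per hour.
Year 1: 4,889 × $28 = $136,892. Book value $793,816.
Year 2: 5,031 × $28 = $140,868. Book value $652,948.
Year 3: 3,294 × $28 = $92,232. Book value $560,716.
Year 4: 5,413 × $28 = $151,564. Book value $409,152.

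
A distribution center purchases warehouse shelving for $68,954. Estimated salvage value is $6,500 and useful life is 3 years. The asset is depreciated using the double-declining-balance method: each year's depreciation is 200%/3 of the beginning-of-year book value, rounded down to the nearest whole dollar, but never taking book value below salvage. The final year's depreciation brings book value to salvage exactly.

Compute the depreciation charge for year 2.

Depreciable base = $68,954 − $6,500 = $62,454.
Year 1: ⌊$68,954 × 200%/3⌋ = $45,969. Book value $22,985.
Year 2: ⌊$22,985 × 200%/3⌋ = $15,323. Book value $7,662.

$15,323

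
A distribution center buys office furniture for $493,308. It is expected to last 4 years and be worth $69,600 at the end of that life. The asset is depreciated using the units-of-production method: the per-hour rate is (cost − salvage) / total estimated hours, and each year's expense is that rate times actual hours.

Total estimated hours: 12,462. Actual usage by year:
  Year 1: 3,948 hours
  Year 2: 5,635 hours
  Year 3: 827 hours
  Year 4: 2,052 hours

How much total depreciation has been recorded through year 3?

Depreciable base = $493,308 − $69,600 = $423,708.
Rate = $423,708 / 12,462 hours = $34 per hour.
Year 1: 3,948 × $34 = $134,232. Book value $359,076.
Year 2: 5,635 × $34 = $191,590. Book value $167,486.
Year 3: 827 × $34 = $28,118. Book value $139,368.
Accumulated through year 3 = $493,308 − $139,368 = $353,940.

$353,940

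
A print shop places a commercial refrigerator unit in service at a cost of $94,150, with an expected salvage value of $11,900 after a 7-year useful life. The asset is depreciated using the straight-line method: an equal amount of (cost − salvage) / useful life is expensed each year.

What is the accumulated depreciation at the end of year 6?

Depreciable base = $94,150 − $11,900 = $82,250.
Annual expense = $82,250 / 7 = $11,750.
End of year 1: book value $82,400.
End of year 2: book value $70,650.
End of year 3: book value $58,900.
End of year 4: book value $47,150.
End of year 5: book value $35,400.
End of year 6: book value $23,650.
Accumulated through year 6 = $94,150 − $23,650 = $70,500.

$70,500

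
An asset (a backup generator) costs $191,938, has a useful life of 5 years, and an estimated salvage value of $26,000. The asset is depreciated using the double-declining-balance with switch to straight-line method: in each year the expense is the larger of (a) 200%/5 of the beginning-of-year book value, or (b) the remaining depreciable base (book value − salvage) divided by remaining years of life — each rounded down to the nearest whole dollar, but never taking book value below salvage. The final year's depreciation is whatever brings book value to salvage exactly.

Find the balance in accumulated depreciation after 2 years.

Depreciable base = $191,938 − $26,000 = $165,938.
Year 1: DB = ⌊$191,938 × 200%/5⌋ = $76,775; SL = ⌊$165,938/5⌋ = $33,187 → take DB $76,775. Book value $115,163.
Year 2: DB = ⌊$115,163 × 200%/5⌋ = $46,065; SL = ⌊$89,163/4⌋ = $22,290 → take DB $46,065. Book value $69,098.
Accumulated through year 2 = $191,938 − $69,098 = $122,840.

$122,840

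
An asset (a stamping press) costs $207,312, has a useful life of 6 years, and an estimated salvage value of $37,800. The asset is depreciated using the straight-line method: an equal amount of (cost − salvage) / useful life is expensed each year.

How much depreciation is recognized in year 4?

$28,252

Depreciable base = $207,312 − $37,800 = $169,512.
Annual expense = $169,512 / 6 = $28,252.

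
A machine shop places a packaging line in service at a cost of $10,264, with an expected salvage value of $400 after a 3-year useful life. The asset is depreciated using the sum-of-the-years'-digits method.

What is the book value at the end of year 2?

$2,044

Depreciable base = $10,264 − $400 = $9,864.
Sum of the years' digits = 3+2+1 = 6.
Year 1: $9,864 × 3/6 = $4,932. Book value $5,332.
Year 2: $9,864 × 2/6 = $3,288. Book value $2,044.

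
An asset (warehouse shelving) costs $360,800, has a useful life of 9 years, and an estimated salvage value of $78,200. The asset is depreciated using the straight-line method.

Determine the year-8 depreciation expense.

Depreciable base = $360,800 − $78,200 = $282,600.
Annual expense = $282,600 / 9 = $31,400.

$31,400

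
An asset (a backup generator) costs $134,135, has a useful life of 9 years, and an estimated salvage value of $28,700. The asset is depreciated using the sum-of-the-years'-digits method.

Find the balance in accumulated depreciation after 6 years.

$91,377

Depreciable base = $134,135 − $28,700 = $105,435.
Sum of the years' digits = 9+8+7+6+5+4+3+2+1 = 45.
Year 1: $105,435 × 9/45 = $21,087. Book value $113,048.
Year 2: $105,435 × 8/45 = $18,744. Book value $94,304.
Year 3: $105,435 × 7/45 = $16,401. Book value $77,903.
Year 4: $105,435 × 6/45 = $14,058. Book value $63,845.
Year 5: $105,435 × 5/45 = $11,715. Book value $52,130.
Year 6: $105,435 × 4/45 = $9,372. Book value $42,758.
Accumulated through year 6 = $134,135 − $42,758 = $91,377.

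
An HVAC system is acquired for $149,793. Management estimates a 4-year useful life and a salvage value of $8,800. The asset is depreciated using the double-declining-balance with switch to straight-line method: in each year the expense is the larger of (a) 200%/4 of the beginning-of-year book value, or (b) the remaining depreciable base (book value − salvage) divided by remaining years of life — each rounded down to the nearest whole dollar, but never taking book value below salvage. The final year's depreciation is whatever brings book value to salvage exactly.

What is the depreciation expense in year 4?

$9,925

Depreciable base = $149,793 − $8,800 = $140,993.
Year 1: DB = ⌊$149,793 × 200%/4⌋ = $74,896; SL = ⌊$140,993/4⌋ = $35,248 → take DB $74,896. Book value $74,897.
Year 2: DB = ⌊$74,897 × 200%/4⌋ = $37,448; SL = ⌊$66,097/3⌋ = $22,032 → take DB $37,448. Book value $37,449.
Year 3: DB = ⌊$37,449 × 200%/4⌋ = $18,724; SL = ⌊$28,649/2⌋ = $14,324 → take DB $18,724. Book value $18,725.
Year 4 (final): $18,725 − $8,800 = $9,925. Book value $8,800.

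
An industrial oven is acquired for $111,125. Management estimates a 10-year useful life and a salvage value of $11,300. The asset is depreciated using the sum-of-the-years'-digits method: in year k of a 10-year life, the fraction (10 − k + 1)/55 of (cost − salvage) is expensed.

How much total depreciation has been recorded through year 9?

$98,010

Depreciable base = $111,125 − $11,300 = $99,825.
Sum of the years' digits = 10+9+8+7+6+5+4+3+2+1 = 55.
Year 1: $99,825 × 10/55 = $18,150. Book value $92,975.
Year 2: $99,825 × 9/55 = $16,335. Book value $76,640.
Year 3: $99,825 × 8/55 = $14,520. Book value $62,120.
Year 4: $99,825 × 7/55 = $12,705. Book value $49,415.
Year 5: $99,825 × 6/55 = $10,890. Book value $38,525.
Year 6: $99,825 × 5/55 = $9,075. Book value $29,450.
Year 7: $99,825 × 4/55 = $7,260. Book value $22,190.
Year 8: $99,825 × 3/55 = $5,445. Book value $16,745.
Year 9: $99,825 × 2/55 = $3,630. Book value $13,115.
Accumulated through year 9 = $111,125 − $13,115 = $98,010.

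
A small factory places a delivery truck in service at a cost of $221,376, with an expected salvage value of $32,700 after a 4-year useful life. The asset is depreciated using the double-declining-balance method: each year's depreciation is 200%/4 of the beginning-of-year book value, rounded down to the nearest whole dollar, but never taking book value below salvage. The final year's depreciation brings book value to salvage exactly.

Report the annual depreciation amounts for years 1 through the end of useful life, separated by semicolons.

Depreciable base = $221,376 − $32,700 = $188,676.
Year 1: ⌊$221,376 × 200%/4⌋ = $110,688. Book value $110,688.
Year 2: ⌊$110,688 × 200%/4⌋ = $55,344. Book value $55,344.
Year 3: ⌊$55,344 × 200%/4⌋ = $27,672, capped at $22,644. Book value $32,700.
Year 4 (final): $32,700 − $32,700 = $0. Book value $32,700.

$110,688; $55,344; $22,644; $0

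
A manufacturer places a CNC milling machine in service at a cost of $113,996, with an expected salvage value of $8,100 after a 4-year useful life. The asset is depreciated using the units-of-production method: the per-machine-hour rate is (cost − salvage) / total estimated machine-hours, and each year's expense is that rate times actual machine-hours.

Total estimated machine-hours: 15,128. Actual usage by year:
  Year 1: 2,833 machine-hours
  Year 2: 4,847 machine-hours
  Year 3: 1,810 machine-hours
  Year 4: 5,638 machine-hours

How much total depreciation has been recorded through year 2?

Depreciable base = $113,996 − $8,100 = $105,896.
Rate = $105,896 / 15,128 machine-hours = $7 per machine-hour.
Year 1: 2,833 × $7 = $19,831. Book value $94,165.
Year 2: 4,847 × $7 = $33,929. Book value $60,236.
Accumulated through year 2 = $113,996 − $60,236 = $53,760.

$53,760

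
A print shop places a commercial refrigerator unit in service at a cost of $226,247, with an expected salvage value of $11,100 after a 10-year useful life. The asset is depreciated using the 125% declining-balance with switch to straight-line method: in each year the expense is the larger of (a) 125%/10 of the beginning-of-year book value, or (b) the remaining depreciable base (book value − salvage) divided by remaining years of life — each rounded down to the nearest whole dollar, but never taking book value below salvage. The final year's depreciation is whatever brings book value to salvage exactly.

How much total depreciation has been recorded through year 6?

$134,878

Depreciable base = $226,247 − $11,100 = $215,147.
Year 1: DB = ⌊$226,247 × 125%/10⌋ = $28,280; SL = ⌊$215,147/10⌋ = $21,514 → take DB $28,280. Book value $197,967.
Year 2: DB = ⌊$197,967 × 125%/10⌋ = $24,745; SL = ⌊$186,867/9⌋ = $20,763 → take DB $24,745. Book value $173,222.
Year 3: DB = ⌊$173,222 × 125%/10⌋ = $21,652; SL = ⌊$162,122/8⌋ = $20,265 → take DB $21,652. Book value $151,570.
Year 4: DB = ⌊$151,570 × 125%/10⌋ = $18,946; SL = ⌊$140,470/7⌋ = $20,067 → take SL $20,067. Book value $131,503.
Year 5: DB = ⌊$131,503 × 125%/10⌋ = $16,437; SL = ⌊$120,403/6⌋ = $20,067 → take SL $20,067. Book value $111,436.
Year 6: DB = ⌊$111,436 × 125%/10⌋ = $13,929; SL = ⌊$100,336/5⌋ = $20,067 → take SL $20,067. Book value $91,369.
Accumulated through year 6 = $226,247 − $91,369 = $134,878.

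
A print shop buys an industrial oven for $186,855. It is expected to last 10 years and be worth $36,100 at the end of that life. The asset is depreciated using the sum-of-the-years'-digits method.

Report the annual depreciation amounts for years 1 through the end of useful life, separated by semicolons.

Depreciable base = $186,855 − $36,100 = $150,755.
Sum of the years' digits = 10+9+8+7+6+5+4+3+2+1 = 55.
Year 1: $150,755 × 10/55 = $27,410. Book value $159,445.
Year 2: $150,755 × 9/55 = $24,669. Book value $134,776.
Year 3: $150,755 × 8/55 = $21,928. Book value $112,848.
Year 4: $150,755 × 7/55 = $19,187. Book value $93,661.
Year 5: $150,755 × 6/55 = $16,446. Book value $77,215.
Year 6: $150,755 × 5/55 = $13,705. Book value $63,510.
Year 7: $150,755 × 4/55 = $10,964. Book value $52,546.
Year 8: $150,755 × 3/55 = $8,223. Book value $44,323.
Year 9: $150,755 × 2/55 = $5,482. Book value $38,841.
Year 10: $150,755 × 1/55 = $2,741. Book value $36,100.

$27,410; $24,669; $21,928; $19,187; $16,446; $13,705; $10,964; $8,223; $5,482; $2,741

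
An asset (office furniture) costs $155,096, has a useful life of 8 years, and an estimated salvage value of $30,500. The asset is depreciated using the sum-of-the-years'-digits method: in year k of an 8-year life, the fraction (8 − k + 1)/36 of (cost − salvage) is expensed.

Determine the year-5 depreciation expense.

Depreciable base = $155,096 − $30,500 = $124,596.
Sum of the years' digits = 8+7+6+5+4+3+2+1 = 36.
Year 1: $124,596 × 8/36 = $27,688. Book value $127,408.
Year 2: $124,596 × 7/36 = $24,227. Book value $103,181.
Year 3: $124,596 × 6/36 = $20,766. Book value $82,415.
Year 4: $124,596 × 5/36 = $17,305. Book value $65,110.
Year 5: $124,596 × 4/36 = $13,844. Book value $51,266.

$13,844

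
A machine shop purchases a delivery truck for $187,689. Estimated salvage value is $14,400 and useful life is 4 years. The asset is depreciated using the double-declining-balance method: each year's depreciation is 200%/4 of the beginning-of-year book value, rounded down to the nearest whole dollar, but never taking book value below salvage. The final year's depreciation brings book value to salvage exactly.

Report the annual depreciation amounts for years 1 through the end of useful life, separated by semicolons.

$93,844; $46,922; $23,461; $9,062

Depreciable base = $187,689 − $14,400 = $173,289.
Year 1: ⌊$187,689 × 200%/4⌋ = $93,844. Book value $93,845.
Year 2: ⌊$93,845 × 200%/4⌋ = $46,922. Book value $46,923.
Year 3: ⌊$46,923 × 200%/4⌋ = $23,461. Book value $23,462.
Year 4 (final): $23,462 − $14,400 = $9,062. Book value $14,400.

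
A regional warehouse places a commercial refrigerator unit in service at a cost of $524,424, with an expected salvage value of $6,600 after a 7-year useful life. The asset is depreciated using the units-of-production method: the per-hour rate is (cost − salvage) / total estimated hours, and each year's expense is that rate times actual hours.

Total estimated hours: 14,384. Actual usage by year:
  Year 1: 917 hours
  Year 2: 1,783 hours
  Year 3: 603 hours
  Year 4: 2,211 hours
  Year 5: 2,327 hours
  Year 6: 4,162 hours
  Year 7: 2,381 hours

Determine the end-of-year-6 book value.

Depreciable base = $524,424 − $6,600 = $517,824.
Rate = $517,824 / 14,384 hours = $36 per hour.
Year 1: 917 × $36 = $33,012. Book value $491,412.
Year 2: 1,783 × $36 = $64,188. Book value $427,224.
Year 3: 603 × $36 = $21,708. Book value $405,516.
Year 4: 2,211 × $36 = $79,596. Book value $325,920.
Year 5: 2,327 × $36 = $83,772. Book value $242,148.
Year 6: 4,162 × $36 = $149,832. Book value $92,316.

$92,316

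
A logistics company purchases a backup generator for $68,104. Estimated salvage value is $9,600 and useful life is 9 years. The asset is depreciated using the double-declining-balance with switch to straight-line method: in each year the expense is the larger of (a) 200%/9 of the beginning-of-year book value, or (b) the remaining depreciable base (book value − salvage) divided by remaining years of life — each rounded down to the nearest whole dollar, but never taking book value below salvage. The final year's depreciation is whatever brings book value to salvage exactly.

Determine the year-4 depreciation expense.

Depreciable base = $68,104 − $9,600 = $58,504.
Year 1: DB = ⌊$68,104 × 200%/9⌋ = $15,134; SL = ⌊$58,504/9⌋ = $6,500 → take DB $15,134. Book value $52,970.
Year 2: DB = ⌊$52,970 × 200%/9⌋ = $11,771; SL = ⌊$43,370/8⌋ = $5,421 → take DB $11,771. Book value $41,199.
Year 3: DB = ⌊$41,199 × 200%/9⌋ = $9,155; SL = ⌊$31,599/7⌋ = $4,514 → take DB $9,155. Book value $32,044.
Year 4: DB = ⌊$32,044 × 200%/9⌋ = $7,120; SL = ⌊$22,444/6⌋ = $3,740 → take DB $7,120. Book value $24,924.

$7,120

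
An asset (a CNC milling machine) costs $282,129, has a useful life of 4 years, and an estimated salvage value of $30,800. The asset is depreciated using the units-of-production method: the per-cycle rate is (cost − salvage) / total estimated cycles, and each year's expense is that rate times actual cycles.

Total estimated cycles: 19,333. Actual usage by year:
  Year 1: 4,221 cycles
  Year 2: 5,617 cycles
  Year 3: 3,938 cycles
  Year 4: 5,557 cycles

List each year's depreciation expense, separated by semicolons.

Depreciable base = $282,129 − $30,800 = $251,329.
Rate = $251,329 / 19,333 cycles = $13 per cycle.
Year 1: 4,221 × $13 = $54,873. Book value $227,256.
Year 2: 5,617 × $13 = $73,021. Book value $154,235.
Year 3: 3,938 × $13 = $51,194. Book value $103,041.
Year 4: 5,557 × $13 = $72,241. Book value $30,800.

$54,873; $73,021; $51,194; $72,241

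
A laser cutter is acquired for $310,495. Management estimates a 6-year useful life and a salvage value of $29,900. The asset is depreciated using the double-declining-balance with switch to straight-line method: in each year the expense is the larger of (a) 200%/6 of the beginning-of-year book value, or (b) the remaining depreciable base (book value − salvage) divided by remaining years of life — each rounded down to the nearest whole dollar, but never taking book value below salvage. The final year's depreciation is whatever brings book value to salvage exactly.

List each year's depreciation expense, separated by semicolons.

$103,498; $68,999; $45,999; $30,666; $20,444; $10,989

Depreciable base = $310,495 − $29,900 = $280,595.
Year 1: DB = ⌊$310,495 × 200%/6⌋ = $103,498; SL = ⌊$280,595/6⌋ = $46,765 → take DB $103,498. Book value $206,997.
Year 2: DB = ⌊$206,997 × 200%/6⌋ = $68,999; SL = ⌊$177,097/5⌋ = $35,419 → take DB $68,999. Book value $137,998.
Year 3: DB = ⌊$137,998 × 200%/6⌋ = $45,999; SL = ⌊$108,098/4⌋ = $27,024 → take DB $45,999. Book value $91,999.
Year 4: DB = ⌊$91,999 × 200%/6⌋ = $30,666; SL = ⌊$62,099/3⌋ = $20,699 → take DB $30,666. Book value $61,333.
Year 5: DB = ⌊$61,333 × 200%/6⌋ = $20,444; SL = ⌊$31,433/2⌋ = $15,716 → take DB $20,444. Book value $40,889.
Year 6 (final): $40,889 − $29,900 = $10,989. Book value $29,900.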